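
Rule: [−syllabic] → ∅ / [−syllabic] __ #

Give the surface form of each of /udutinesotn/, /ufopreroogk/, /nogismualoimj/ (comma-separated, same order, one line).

/udutinesotn/: /n/ is the second consonant of a word-final cluster /tn/, so it deletes. → [udutinesot].
/ufopreroogk/: /k/ is the second consonant of a word-final cluster /gk/, so it deletes. → [ufopreroog].
/nogismualoimj/: /j/ is the second consonant of a word-final cluster /mj/, so it deletes. → [nogismualoim].

udutinesot, ufopreroog, nogismualoim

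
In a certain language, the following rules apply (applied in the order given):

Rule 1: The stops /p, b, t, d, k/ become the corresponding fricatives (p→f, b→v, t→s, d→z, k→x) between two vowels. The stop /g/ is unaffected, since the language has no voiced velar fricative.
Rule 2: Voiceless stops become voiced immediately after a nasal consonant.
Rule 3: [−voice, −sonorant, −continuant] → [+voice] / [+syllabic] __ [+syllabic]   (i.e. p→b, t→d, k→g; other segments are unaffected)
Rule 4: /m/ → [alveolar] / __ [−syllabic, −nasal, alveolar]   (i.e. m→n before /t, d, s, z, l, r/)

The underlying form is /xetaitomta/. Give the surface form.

xesaisonda

Rule 1 (intervocalic spirantization): /t/ is a stop between vowels /e/ and /a/, so it spirantizes to the fricative [s]. /t/ is a stop between vowels /i/ and /o/, so it spirantizes to the fricative [s]. /xetaitomta/ → xesaisomta.
Rule 2 (post-nasal voicing): /t/ is a voiceless stop immediately after the nasal /m/, so it voices to [d]. /xesaisomta/ → xesaisomda.
Rule 3 (intervocalic voicing): no segment meets the environment; /xesaisomda/ is unchanged.
Rule 4 (nasal place assimilation): /m/ precedes the alveolar consonant /d/, so it assimilates in place to [n]. /xesaisomda/ → xesaisonda.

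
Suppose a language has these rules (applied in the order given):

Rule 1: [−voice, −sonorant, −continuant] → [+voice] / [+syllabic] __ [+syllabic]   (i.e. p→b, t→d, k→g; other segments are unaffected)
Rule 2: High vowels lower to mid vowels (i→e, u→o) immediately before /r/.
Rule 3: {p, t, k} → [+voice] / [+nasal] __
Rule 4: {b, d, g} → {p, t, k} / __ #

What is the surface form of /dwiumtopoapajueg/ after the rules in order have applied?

dwiumdoboabajuek

Rule 1 (intervocalic voicing): /p/ is a voiceless stop between vowels /o/ and /o/, so it voices to [b]. /p/ is a voiceless stop between vowels /a/ and /a/, so it voices to [b]. /dwiumtopoapajueg/ → dwiumtoboabajueg.
Rule 2 (pre-rhotic lowering): no segment meets the environment; /dwiumtoboabajueg/ is unchanged.
Rule 3 (post-nasal voicing): /t/ is a voiceless stop immediately after the nasal /m/, so it voices to [d]. /dwiumtoboabajueg/ → dwiumdoboabajueg.
Rule 4 (final devoicing): /g/ is a voiced stop in word-final position, so it devoices to [k]. /dwiumdoboabajueg/ → dwiumdoboabajuek.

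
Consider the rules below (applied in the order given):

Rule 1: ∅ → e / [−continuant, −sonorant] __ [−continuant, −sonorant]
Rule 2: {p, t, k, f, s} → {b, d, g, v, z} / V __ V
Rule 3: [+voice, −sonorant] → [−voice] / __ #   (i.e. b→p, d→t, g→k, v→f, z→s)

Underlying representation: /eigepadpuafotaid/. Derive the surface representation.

eigebadebuavodait

Rule 1 (stop-cluster e-epenthesis): /d/ and /p/ form a stop–stop cluster, so [e] is inserted between them. /eigepadpuafotaid/ → eigepadepuafotaid.
Rule 2 (intervocalic voicing): /p/ is a voiceless obstruent between vowels /e/ and /a/, so it voices to [b]. /p/ is a voiceless obstruent between vowels /e/ and /u/, so it voices to [b]. /f/ is a voiceless obstruent between vowels /a/ and /o/, so it voices to [v]. /t/ is a voiceless obstruent between vowels /o/ and /a/, so it voices to [d]. /eigepadepuafotaid/ → eigebadebuavodaid.
Rule 3 (final devoicing): /d/ is a voiced obstruent in word-final position, so it devoices to [t]. /eigebadebuavodaid/ → eigebadebuavodait.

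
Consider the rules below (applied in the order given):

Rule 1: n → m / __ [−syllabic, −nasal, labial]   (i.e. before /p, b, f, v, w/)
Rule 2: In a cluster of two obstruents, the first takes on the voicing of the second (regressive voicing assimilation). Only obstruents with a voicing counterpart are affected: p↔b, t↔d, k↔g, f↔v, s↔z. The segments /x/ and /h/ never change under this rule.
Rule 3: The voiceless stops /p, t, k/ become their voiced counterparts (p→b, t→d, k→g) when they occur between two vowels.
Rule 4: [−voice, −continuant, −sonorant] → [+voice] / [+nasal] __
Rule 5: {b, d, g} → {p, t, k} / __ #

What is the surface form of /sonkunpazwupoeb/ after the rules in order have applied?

songumbazwuboep

Rule 1 (nasal place assimilation): /n/ precedes the labial consonant /p/, so it assimilates in place to [m]. /sonkunpazwupoeb/ → sonkumpazwupoeb.
Rule 2 (regressive voicing assimilation): no segment meets the environment; /sonkumpazwupoeb/ is unchanged.
Rule 3 (intervocalic voicing): /p/ is a voiceless stop between vowels /u/ and /o/, so it voices to [b]. /sonkumpazwupoeb/ → sonkumpazwuboeb.
Rule 4 (post-nasal voicing): /k/ is a voiceless stop immediately after the nasal /n/, so it voices to [g]. /p/ is a voiceless stop immediately after the nasal /m/, so it voices to [b]. /sonkumpazwuboeb/ → songumbazwuboeb.
Rule 5 (final devoicing): /b/ is a voiced stop in word-final position, so it devoices to [p]. /songumbazwuboeb/ → songumbazwuboep.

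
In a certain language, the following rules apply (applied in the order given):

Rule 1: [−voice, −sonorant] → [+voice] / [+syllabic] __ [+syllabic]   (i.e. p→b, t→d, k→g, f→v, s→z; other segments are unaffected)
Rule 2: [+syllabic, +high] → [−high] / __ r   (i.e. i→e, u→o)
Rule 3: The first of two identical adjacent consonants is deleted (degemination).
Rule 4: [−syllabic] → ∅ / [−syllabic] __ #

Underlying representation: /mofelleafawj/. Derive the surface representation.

moveleavaw

Rule 1 (intervocalic voicing): /f/ is a voiceless obstruent between vowels /o/ and /e/, so it voices to [v]. /f/ is a voiceless obstruent between vowels /a/ and /a/, so it voices to [v]. /mofelleafawj/ → movelleavawj.
Rule 2 (pre-rhotic lowering): no segment meets the environment; /movelleavawj/ is unchanged.
Rule 3 (degemination): /ll/ is a geminate; the first /l/ deletes. /movelleavawj/ → moveleavawj.
Rule 4 (final cluster simplification): /j/ is the second consonant of a word-final cluster /wj/, so it deletes. /moveleavawj/ → moveleavaw.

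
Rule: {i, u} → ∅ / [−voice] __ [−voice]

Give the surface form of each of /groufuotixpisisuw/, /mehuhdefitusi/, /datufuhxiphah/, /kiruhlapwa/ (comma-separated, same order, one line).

groufuotxpssuw, mehhdeftsi, datfhxphah, kiruhlapwa

/groufuotixpisisuw/: /i/ is a high vowel flanked by voiceless consonants /t/ and /x/, so it deletes. /i/ is a high vowel flanked by voiceless consonants /p/ and /s/, so it deletes. /i/ is a high vowel flanked by voiceless consonants /s/ and /s/, so it deletes. → [groufuotxpssuw].
/mehuhdefitusi/: /u/ is a high vowel flanked by voiceless consonants /h/ and /h/, so it deletes. /i/ is a high vowel flanked by voiceless consonants /f/ and /t/, so it deletes. /u/ is a high vowel flanked by voiceless consonants /t/ and /s/, so it deletes. → [mehhdeftsi].
/datufuhxiphah/: /u/ is a high vowel flanked by voiceless consonants /t/ and /f/, so it deletes. /u/ is a high vowel flanked by voiceless consonants /f/ and /h/, so it deletes. /i/ is a high vowel flanked by voiceless consonants /x/ and /p/, so it deletes. → [datfhxphah].
/kiruhlapwa/: the rule's environment is not met; surfaces unchanged as [kiruhlapwa].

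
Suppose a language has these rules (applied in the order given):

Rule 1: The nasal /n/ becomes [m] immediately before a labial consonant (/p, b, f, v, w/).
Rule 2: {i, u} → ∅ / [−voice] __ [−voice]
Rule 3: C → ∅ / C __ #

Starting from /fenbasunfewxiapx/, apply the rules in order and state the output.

Rule 1 (nasal place assimilation): /n/ precedes the labial consonant /b/, so it assimilates in place to [m]. /n/ precedes the labial consonant /f/, so it assimilates in place to [m]. /fenbasunfewxiapx/ → fembasumfewxiapx.
Rule 2 (high vowel syncope): no segment meets the environment; /fembasumfewxiapx/ is unchanged.
Rule 3 (final cluster simplification): /x/ is the second consonant of a word-final cluster /px/, so it deletes. /fembasumfewxiapx/ → fembasumfewxiap.

fembasumfewxiap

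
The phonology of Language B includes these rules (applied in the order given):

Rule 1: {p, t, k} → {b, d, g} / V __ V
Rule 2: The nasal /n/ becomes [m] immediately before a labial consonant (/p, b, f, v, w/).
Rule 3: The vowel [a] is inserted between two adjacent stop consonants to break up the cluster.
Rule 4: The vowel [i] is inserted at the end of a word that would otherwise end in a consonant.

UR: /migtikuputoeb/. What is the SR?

Rule 1 (intervocalic voicing): /k/ is a voiceless stop between vowels /i/ and /u/, so it voices to [g]. /p/ is a voiceless stop between vowels /u/ and /u/, so it voices to [b]. /t/ is a voiceless stop between vowels /u/ and /o/, so it voices to [d]. /migtikuputoeb/ → migtigubudoeb.
Rule 2 (nasal place assimilation): no segment meets the environment; /migtigubudoeb/ is unchanged.
Rule 3 (stop-cluster a-epenthesis): /g/ and /t/ form a stop–stop cluster, so [a] is inserted between them. /migtigubudoeb/ → migatigubudoeb.
Rule 4 (final i-epenthesis): the form ends in the consonant /b/, so [i] is inserted word-finally. /migatigubudoeb/ → migatigubudoebi.

migatigubudoebi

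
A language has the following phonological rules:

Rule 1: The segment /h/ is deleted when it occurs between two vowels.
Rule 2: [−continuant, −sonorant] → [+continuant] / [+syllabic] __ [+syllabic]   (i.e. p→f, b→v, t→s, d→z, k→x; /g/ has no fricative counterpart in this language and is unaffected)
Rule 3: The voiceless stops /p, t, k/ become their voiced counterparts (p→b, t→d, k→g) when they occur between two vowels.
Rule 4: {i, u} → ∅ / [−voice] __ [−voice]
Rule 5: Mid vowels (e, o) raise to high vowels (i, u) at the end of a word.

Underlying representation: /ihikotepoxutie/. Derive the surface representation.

iixosefoxsii

Rule 1 (intervocalic h-deletion): /h/ occurs between vowels /i/ and /i/, so it deletes. /ihikotepoxutie/ → iikotepoxutie.
Rule 2 (intervocalic spirantization): /k/ is a stop between vowels /i/ and /o/, so it spirantizes to the fricative [x]. /t/ is a stop between vowels /o/ and /e/, so it spirantizes to the fricative [s]. /p/ is a stop between vowels /e/ and /o/, so it spirantizes to the fricative [f]. /t/ is a stop between vowels /u/ and /i/, so it spirantizes to the fricative [s]. /iikotepoxutie/ → iixosefoxusie.
Rule 3 (intervocalic voicing): no segment meets the environment; /iixosefoxusie/ is unchanged.
Rule 4 (high vowel syncope): /u/ is a high vowel flanked by voiceless consonants /x/ and /s/, so it deletes. /iixosefoxusie/ → iixosefoxsie.
Rule 5 (final vowel raising): /e/ is a mid vowel in word-final position, so it raises to [i]. /iixosefoxsie/ → iixosefoxsii.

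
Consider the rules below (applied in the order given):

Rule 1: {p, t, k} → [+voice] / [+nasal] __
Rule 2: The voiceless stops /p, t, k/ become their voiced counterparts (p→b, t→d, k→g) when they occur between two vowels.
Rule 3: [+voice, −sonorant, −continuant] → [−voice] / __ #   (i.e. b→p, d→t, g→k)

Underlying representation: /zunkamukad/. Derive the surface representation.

Rule 1 (post-nasal voicing): /k/ is a voiceless stop immediately after the nasal /n/, so it voices to [g]. /zunkamukad/ → zungamukad.
Rule 2 (intervocalic voicing): /k/ is a voiceless stop between vowels /u/ and /a/, so it voices to [g]. /zungamukad/ → zungamugad.
Rule 3 (final devoicing): /d/ is a voiced stop in word-final position, so it devoices to [t]. /zungamugad/ → zungamugat.

zungamugat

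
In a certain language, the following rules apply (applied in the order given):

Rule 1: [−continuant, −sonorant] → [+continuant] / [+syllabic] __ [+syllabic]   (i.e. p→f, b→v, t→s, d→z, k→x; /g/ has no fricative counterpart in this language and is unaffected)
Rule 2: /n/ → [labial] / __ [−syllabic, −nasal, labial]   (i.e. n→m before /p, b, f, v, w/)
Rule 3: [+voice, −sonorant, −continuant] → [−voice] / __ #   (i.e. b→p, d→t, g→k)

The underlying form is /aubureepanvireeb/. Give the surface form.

auvureefamvireep

Rule 1 (intervocalic spirantization): /b/ is a stop between vowels /u/ and /u/, so it spirantizes to the fricative [v]. /p/ is a stop between vowels /e/ and /a/, so it spirantizes to the fricative [f]. /aubureepanvireeb/ → auvureefanvireeb.
Rule 2 (nasal place assimilation): /n/ precedes the labial consonant /v/, so it assimilates in place to [m]. /auvureefanvireeb/ → auvureefamvireeb.
Rule 3 (final devoicing): /b/ is a voiced stop in word-final position, so it devoices to [p]. /auvureefamvireeb/ → auvureefamvireep.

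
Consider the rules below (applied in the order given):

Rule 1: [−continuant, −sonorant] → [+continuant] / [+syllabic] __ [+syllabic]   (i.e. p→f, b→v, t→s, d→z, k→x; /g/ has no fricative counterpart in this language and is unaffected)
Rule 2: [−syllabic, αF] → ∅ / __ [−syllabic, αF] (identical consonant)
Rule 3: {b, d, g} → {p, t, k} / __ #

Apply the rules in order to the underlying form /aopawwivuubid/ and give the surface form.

Rule 1 (intervocalic spirantization): /p/ is a stop between vowels /o/ and /a/, so it spirantizes to the fricative [f]. /b/ is a stop between vowels /u/ and /i/, so it spirantizes to the fricative [v]. /aopawwivuubid/ → aofawwivuuvid.
Rule 2 (degemination): /ww/ is a geminate; the first /w/ deletes. /aofawwivuuvid/ → aofawivuuvid.
Rule 3 (final devoicing): /d/ is a voiced stop in word-final position, so it devoices to [t]. /aofawivuuvid/ → aofawivuuvit.

aofawivuuvit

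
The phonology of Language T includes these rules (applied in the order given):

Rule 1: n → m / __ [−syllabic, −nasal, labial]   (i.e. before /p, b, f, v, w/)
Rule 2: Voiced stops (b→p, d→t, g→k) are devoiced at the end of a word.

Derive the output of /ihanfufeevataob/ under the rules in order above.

Rule 1 (nasal place assimilation): /n/ precedes the labial consonant /f/, so it assimilates in place to [m]. /ihanfufeevataob/ → ihamfufeevataob.
Rule 2 (final devoicing): /b/ is a voiced stop in word-final position, so it devoices to [p]. /ihamfufeevataob/ → ihamfufeevataop.

ihamfufeevataop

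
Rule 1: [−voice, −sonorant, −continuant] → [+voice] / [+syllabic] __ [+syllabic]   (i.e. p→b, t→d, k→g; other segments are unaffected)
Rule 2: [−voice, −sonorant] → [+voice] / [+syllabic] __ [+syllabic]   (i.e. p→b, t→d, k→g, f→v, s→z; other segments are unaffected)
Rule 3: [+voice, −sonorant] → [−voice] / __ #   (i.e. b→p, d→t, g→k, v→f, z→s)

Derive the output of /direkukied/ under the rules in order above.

diregugiet

Rule 1 (intervocalic voicing): /k/ is a voiceless stop between vowels /e/ and /u/, so it voices to [g]. /k/ is a voiceless stop between vowels /u/ and /i/, so it voices to [g]. /direkukied/ → diregugied.
Rule 2 (intervocalic voicing): no segment meets the environment; /diregugied/ is unchanged.
Rule 3 (final devoicing): /d/ is a voiced obstruent in word-final position, so it devoices to [t]. /diregugied/ → diregugiet.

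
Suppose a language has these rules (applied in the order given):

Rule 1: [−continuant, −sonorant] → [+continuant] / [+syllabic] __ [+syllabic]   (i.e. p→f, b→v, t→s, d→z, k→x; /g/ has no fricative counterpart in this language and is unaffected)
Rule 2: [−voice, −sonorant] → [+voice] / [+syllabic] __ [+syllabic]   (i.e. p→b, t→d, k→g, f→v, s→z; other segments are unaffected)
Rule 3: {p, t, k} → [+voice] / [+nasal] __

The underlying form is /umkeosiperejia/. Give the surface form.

umgeoziverejia

Rule 1 (intervocalic spirantization): /p/ is a stop between vowels /i/ and /e/, so it spirantizes to the fricative [f]. /umkeosiperejia/ → umkeosiferejia.
Rule 2 (intervocalic voicing): /s/ is a voiceless obstruent between vowels /o/ and /i/, so it voices to [z]. /f/ is a voiceless obstruent between vowels /i/ and /e/, so it voices to [v]. /umkeosiferejia/ → umkeoziverejia.
Rule 3 (post-nasal voicing): /k/ is a voiceless stop immediately after the nasal /m/, so it voices to [g]. /umkeoziverejia/ → umgeoziverejia.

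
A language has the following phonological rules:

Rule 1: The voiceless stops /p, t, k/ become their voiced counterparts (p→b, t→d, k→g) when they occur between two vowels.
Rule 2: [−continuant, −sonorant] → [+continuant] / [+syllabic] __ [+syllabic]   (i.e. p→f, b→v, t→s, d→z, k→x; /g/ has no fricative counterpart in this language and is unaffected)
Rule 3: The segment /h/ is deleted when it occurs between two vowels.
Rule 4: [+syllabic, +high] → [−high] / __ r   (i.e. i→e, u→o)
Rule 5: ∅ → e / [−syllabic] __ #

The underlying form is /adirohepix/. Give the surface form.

Rule 1 (intervocalic voicing): /p/ is a voiceless stop between vowels /e/ and /i/, so it voices to [b]. /adirohepix/ → adirohebix.
Rule 2 (intervocalic spirantization): /d/ is a stop between vowels /a/ and /i/, so it spirantizes to the fricative [z]. /b/ is a stop between vowels /e/ and /i/, so it spirantizes to the fricative [v]. /adirohebix/ → azirohevix.
Rule 3 (intervocalic h-deletion): /h/ occurs between vowels /o/ and /e/, so it deletes. /azirohevix/ → aziroevix.
Rule 4 (pre-rhotic lowering): /i/ is a high vowel immediately before /r/, so it lowers to [e]. /aziroevix/ → azeroevix.
Rule 5 (final e-epenthesis): the form ends in the consonant /x/, so [e] is inserted word-finally. /azeroevix/ → azeroevixe.

azeroevixe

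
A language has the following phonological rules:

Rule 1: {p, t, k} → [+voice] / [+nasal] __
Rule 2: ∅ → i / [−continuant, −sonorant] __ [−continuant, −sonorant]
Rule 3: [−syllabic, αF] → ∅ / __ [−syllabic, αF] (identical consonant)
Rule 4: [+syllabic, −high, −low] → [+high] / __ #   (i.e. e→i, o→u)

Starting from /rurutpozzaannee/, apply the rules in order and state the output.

rurutipozaanei

Rule 1 (post-nasal voicing): no segment meets the environment; /rurutpozzaannee/ is unchanged.
Rule 2 (stop-cluster i-epenthesis): /t/ and /p/ form a stop–stop cluster, so [i] is inserted between them. /rurutpozzaannee/ → rurutipozzaannee.
Rule 3 (degemination): /zz/ is a geminate; the first /z/ deletes. /nn/ is a geminate; the first /n/ deletes. /rurutipozzaannee/ → rurutipozaanee.
Rule 4 (final vowel raising): /e/ is a mid vowel in word-final position, so it raises to [i]. /rurutipozaanee/ → rurutipozaanei.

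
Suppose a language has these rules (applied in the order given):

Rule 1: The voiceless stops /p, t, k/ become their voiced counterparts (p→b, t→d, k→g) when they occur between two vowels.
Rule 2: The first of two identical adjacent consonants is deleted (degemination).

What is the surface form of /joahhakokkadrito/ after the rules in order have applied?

Rule 1 (intervocalic voicing): /k/ is a voiceless stop between vowels /a/ and /o/, so it voices to [g]. /t/ is a voiceless stop between vowels /i/ and /o/, so it voices to [d]. /joahhakokkadrito/ → joahhagokkadrido.
Rule 2 (degemination): /hh/ is a geminate; the first /h/ deletes. /kk/ is a geminate; the first /k/ deletes. /joahhagokkadrido/ → joahagokadrido.

joahagokadrido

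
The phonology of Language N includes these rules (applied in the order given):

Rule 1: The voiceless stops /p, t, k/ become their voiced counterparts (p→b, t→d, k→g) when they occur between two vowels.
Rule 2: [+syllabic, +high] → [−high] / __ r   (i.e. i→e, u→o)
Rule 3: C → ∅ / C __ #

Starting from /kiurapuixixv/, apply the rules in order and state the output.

Rule 1 (intervocalic voicing): /p/ is a voiceless stop between vowels /a/ and /u/, so it voices to [b]. /kiurapuixixv/ → kiurabuixixv.
Rule 2 (pre-rhotic lowering): /u/ is a high vowel immediately before /r/, so it lowers to [o]. /kiurabuixixv/ → kiorabuixixv.
Rule 3 (final cluster simplification): /v/ is the second consonant of a word-final cluster /xv/, so it deletes. /kiorabuixixv/ → kiorabuixix.

kiorabuixix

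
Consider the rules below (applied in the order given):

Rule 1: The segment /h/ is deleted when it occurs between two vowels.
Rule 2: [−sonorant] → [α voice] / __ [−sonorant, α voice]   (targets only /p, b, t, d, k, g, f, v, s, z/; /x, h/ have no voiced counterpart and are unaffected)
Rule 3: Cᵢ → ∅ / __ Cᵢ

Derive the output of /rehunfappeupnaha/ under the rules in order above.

reunfapeupnaa

Rule 1 (intervocalic h-deletion): /h/ occurs between vowels /e/ and /u/, so it deletes. /h/ occurs between vowels /a/ and /a/, so it deletes. /rehunfappeupnaha/ → reunfappeupnaa.
Rule 2 (regressive voicing assimilation): no segment meets the environment; /reunfappeupnaa/ is unchanged.
Rule 3 (degemination): /pp/ is a geminate; the first /p/ deletes. /reunfappeupnaa/ → reunfapeupnaa.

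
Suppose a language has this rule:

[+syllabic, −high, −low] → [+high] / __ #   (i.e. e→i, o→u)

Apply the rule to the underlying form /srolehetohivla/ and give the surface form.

No segment of /srolehetohivla/ meets the structural description of the rule, so the form surfaces unchanged.

srolehetohivla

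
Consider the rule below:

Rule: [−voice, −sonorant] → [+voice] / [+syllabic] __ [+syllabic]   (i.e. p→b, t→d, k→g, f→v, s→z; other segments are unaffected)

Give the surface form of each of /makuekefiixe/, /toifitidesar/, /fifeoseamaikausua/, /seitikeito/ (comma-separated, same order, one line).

/makuekefiixe/: /k/ is a voiceless obstruent between vowels /a/ and /u/, so it voices to [g]. /k/ is a voiceless obstruent between vowels /e/ and /e/, so it voices to [g]. /f/ is a voiceless obstruent between vowels /e/ and /i/, so it voices to [v]. → [maguegeviixe].
/toifitidesar/: /f/ is a voiceless obstruent between vowels /i/ and /i/, so it voices to [v]. /t/ is a voiceless obstruent between vowels /i/ and /i/, so it voices to [d]. /s/ is a voiceless obstruent between vowels /e/ and /a/, so it voices to [z]. → [toivididezar].
/fifeoseamaikausua/: /f/ is a voiceless obstruent between vowels /i/ and /e/, so it voices to [v]. /s/ is a voiceless obstruent between vowels /o/ and /e/, so it voices to [z]. /k/ is a voiceless obstruent between vowels /i/ and /a/, so it voices to [g]. /s/ is a voiceless obstruent between vowels /u/ and /u/, so it voices to [z]. → [fiveozeamaigauzua].
/seitikeito/: /t/ is a voiceless obstruent between vowels /i/ and /i/, so it voices to [d]. /k/ is a voiceless obstruent between vowels /i/ and /e/, so it voices to [g]. /t/ is a voiceless obstruent between vowels /i/ and /o/, so it voices to [d]. → [seidigeido].

maguegeviixe, toivididezar, fiveozeamaigauzua, seidigeido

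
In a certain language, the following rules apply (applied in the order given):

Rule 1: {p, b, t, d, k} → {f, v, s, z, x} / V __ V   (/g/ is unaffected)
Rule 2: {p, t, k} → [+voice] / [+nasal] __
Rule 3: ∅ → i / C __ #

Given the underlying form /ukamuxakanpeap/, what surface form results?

uxamuxaxanbeapi

Rule 1 (intervocalic spirantization): /k/ is a stop between vowels /u/ and /a/, so it spirantizes to the fricative [x]. /k/ is a stop between vowels /a/ and /a/, so it spirantizes to the fricative [x]. /ukamuxakanpeap/ → uxamuxaxanpeap.
Rule 2 (post-nasal voicing): /p/ is a voiceless stop immediately after the nasal /n/, so it voices to [b]. /uxamuxaxanpeap/ → uxamuxaxanbeap.
Rule 3 (final i-epenthesis): the form ends in the consonant /p/, so [i] is inserted word-finally. /uxamuxaxanbeap/ → uxamuxaxanbeapi.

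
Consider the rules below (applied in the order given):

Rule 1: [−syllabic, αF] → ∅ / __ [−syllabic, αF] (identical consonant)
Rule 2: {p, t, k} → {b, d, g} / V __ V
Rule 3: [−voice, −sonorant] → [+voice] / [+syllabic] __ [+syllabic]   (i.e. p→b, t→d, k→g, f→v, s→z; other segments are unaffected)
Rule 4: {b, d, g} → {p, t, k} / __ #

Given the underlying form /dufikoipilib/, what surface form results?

duvigoibilip

Rule 1 (degemination): no segment meets the environment; /dufikoipilib/ is unchanged.
Rule 2 (intervocalic voicing): /k/ is a voiceless stop between vowels /i/ and /o/, so it voices to [g]. /p/ is a voiceless stop between vowels /i/ and /i/, so it voices to [b]. /dufikoipilib/ → dufigoibilib.
Rule 3 (intervocalic voicing): /f/ is a voiceless obstruent between vowels /u/ and /i/, so it voices to [v]. /dufigoibilib/ → duvigoibilib.
Rule 4 (final devoicing): /b/ is a voiced stop in word-final position, so it devoices to [p]. /duvigoibilib/ → duvigoibilip.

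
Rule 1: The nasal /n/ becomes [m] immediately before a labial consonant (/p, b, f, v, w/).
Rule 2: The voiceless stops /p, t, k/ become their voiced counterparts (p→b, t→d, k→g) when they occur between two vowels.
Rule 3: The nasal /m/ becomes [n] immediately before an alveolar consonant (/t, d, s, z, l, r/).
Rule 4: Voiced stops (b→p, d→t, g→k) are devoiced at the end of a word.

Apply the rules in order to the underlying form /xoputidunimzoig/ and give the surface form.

Rule 1 (nasal place assimilation): no segment meets the environment; /xoputidunimzoig/ is unchanged.
Rule 2 (intervocalic voicing): /p/ is a voiceless stop between vowels /o/ and /u/, so it voices to [b]. /t/ is a voiceless stop between vowels /u/ and /i/, so it voices to [d]. /xoputidunimzoig/ → xobudidunimzoig.
Rule 3 (nasal place assimilation): /m/ precedes the alveolar consonant /z/, so it assimilates in place to [n]. /xobudidunimzoig/ → xobudiduninzoig.
Rule 4 (final devoicing): /g/ is a voiced stop in word-final position, so it devoices to [k]. /xobudiduninzoig/ → xobudiduninzoik.

xobudiduninzoik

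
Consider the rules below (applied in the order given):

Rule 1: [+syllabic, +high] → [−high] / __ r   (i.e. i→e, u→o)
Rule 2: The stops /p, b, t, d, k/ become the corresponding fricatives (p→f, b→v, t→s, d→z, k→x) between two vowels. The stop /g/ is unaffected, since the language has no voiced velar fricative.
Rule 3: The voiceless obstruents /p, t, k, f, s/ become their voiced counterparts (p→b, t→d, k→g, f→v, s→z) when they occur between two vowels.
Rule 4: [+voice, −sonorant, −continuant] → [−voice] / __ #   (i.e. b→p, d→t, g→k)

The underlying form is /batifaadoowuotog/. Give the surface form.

Rule 1 (pre-rhotic lowering): no segment meets the environment; /batifaadoowuotog/ is unchanged.
Rule 2 (intervocalic spirantization): /t/ is a stop between vowels /a/ and /i/, so it spirantizes to the fricative [s]. /d/ is a stop between vowels /a/ and /o/, so it spirantizes to the fricative [z]. /t/ is a stop between vowels /o/ and /o/, so it spirantizes to the fricative [s]. /batifaadoowuotog/ → basifaazoowuosog.
Rule 3 (intervocalic voicing): /s/ is a voiceless obstruent between vowels /a/ and /i/, so it voices to [z]. /f/ is a voiceless obstruent between vowels /i/ and /a/, so it voices to [v]. /s/ is a voiceless obstruent between vowels /o/ and /o/, so it voices to [z]. /basifaazoowuosog/ → bazivaazoowuozog.
Rule 4 (final devoicing): /g/ is a voiced stop in word-final position, so it devoices to [k]. /bazivaazoowuozog/ → bazivaazoowuozok.

bazivaazoowuozok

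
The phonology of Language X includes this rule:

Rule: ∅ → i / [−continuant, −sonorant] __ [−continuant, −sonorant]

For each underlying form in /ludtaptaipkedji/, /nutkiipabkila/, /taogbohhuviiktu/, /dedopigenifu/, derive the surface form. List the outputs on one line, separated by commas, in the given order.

/ludtaptaipkedji/: /d/ and /t/ form a stop–stop cluster, so [i] is inserted between them. /p/ and /t/ form a stop–stop cluster, so [i] is inserted between them. /p/ and /k/ form a stop–stop cluster, so [i] is inserted between them. → [luditapitaipikedji].
/nutkiipabkila/: /t/ and /k/ form a stop–stop cluster, so [i] is inserted between them. /b/ and /k/ form a stop–stop cluster, so [i] is inserted between them. → [nutikiipabikila].
/taogbohhuviiktu/: /g/ and /b/ form a stop–stop cluster, so [i] is inserted between them. /k/ and /t/ form a stop–stop cluster, so [i] is inserted between them. → [taogibohhuviikitu].
/dedopigenifu/: the rule's environment is not met; surfaces unchanged as [dedopigenifu].

luditapitaipikedji, nutikiipabikila, taogibohhuviikitu, dedopigenifu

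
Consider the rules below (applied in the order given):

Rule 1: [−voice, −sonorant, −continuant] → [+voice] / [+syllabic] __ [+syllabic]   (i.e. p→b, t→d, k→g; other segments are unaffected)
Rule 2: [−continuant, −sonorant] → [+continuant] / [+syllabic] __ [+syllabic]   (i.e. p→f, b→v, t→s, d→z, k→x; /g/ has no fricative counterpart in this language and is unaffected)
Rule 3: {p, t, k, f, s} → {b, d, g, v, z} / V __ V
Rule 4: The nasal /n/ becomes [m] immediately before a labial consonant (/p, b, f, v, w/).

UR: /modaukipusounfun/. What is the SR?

Rule 1 (intervocalic voicing): /k/ is a voiceless stop between vowels /u/ and /i/, so it voices to [g]. /p/ is a voiceless stop between vowels /i/ and /u/, so it voices to [b]. /modaukipusounfun/ → modaugibusounfun.
Rule 2 (intervocalic spirantization): /d/ is a stop between vowels /o/ and /a/, so it spirantizes to the fricative [z]. /b/ is a stop between vowels /i/ and /u/, so it spirantizes to the fricative [v]. /modaugibusounfun/ → mozaugivusounfun.
Rule 3 (intervocalic voicing): /s/ is a voiceless obstruent between vowels /u/ and /o/, so it voices to [z]. /mozaugivusounfun/ → mozaugivuzounfun.
Rule 4 (nasal place assimilation): /n/ precedes the labial consonant /f/, so it assimilates in place to [m]. /mozaugivuzounfun/ → mozaugivuzoumfun.

mozaugivuzoumfun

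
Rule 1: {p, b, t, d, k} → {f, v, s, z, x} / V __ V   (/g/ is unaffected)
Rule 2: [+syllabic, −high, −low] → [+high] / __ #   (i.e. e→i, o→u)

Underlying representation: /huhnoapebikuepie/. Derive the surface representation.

Rule 1 (intervocalic spirantization): /p/ is a stop between vowels /a/ and /e/, so it spirantizes to the fricative [f]. /b/ is a stop between vowels /e/ and /i/, so it spirantizes to the fricative [v]. /k/ is a stop between vowels /i/ and /u/, so it spirantizes to the fricative [x]. /p/ is a stop between vowels /e/ and /i/, so it spirantizes to the fricative [f]. /huhnoapebikuepie/ → huhnoafevixuefie.
Rule 2 (final vowel raising): /e/ is a mid vowel in word-final position, so it raises to [i]. /huhnoafevixuefie/ → huhnoafevixuefii.

huhnoafevixuefii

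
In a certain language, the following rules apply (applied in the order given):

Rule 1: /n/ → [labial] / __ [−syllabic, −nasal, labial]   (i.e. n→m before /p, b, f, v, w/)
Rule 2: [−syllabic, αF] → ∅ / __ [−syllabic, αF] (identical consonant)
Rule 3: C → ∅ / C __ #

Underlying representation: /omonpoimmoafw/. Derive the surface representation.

Rule 1 (nasal place assimilation): /n/ precedes the labial consonant /p/, so it assimilates in place to [m]. /omonpoimmoafw/ → omompoimmoafw.
Rule 2 (degemination): /mm/ is a geminate; the first /m/ deletes. /omompoimmoafw/ → omompoimoafw.
Rule 3 (final cluster simplification): /w/ is the second consonant of a word-final cluster /fw/, so it deletes. /omompoimoafw/ → omompoimoaf.

omompoimoaf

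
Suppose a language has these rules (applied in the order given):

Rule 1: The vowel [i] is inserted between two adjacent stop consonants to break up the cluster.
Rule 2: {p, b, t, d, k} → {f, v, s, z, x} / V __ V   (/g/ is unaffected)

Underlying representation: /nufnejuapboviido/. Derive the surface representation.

Rule 1 (stop-cluster i-epenthesis): /p/ and /b/ form a stop–stop cluster, so [i] is inserted between them. /nufnejuapboviido/ → nufnejuapiboviido.
Rule 2 (intervocalic spirantization): /p/ is a stop between vowels /a/ and /i/, so it spirantizes to the fricative [f]. /b/ is a stop between vowels /i/ and /o/, so it spirantizes to the fricative [v]. /d/ is a stop between vowels /i/ and /o/, so it spirantizes to the fricative [z]. /nufnejuapiboviido/ → nufnejuafivoviizo.

nufnejuafivoviizo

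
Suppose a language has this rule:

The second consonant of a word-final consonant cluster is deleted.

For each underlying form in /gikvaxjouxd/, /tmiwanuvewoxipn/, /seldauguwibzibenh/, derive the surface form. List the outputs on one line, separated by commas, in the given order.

/gikvaxjouxd/: /d/ is the second consonant of a word-final cluster /xd/, so it deletes. → [gikvaxjoux].
/tmiwanuvewoxipn/: /n/ is the second consonant of a word-final cluster /pn/, so it deletes. → [tmiwanuvewoxip].
/seldauguwibzibenh/: /h/ is the second consonant of a word-final cluster /nh/, so it deletes. → [seldauguwibziben].

gikvaxjoux, tmiwanuvewoxip, seldauguwibziben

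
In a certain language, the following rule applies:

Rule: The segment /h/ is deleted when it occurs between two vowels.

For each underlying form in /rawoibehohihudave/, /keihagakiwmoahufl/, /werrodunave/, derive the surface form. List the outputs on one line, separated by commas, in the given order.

rawoibeoiudave, keiagakiwmoaufl, werrodunave

/rawoibehohihudave/: /h/ occurs between vowels /e/ and /o/, so it deletes. /h/ occurs between vowels /o/ and /i/, so it deletes. /h/ occurs between vowels /i/ and /u/, so it deletes. → [rawoibeoiudave].
/keihagakiwmoahufl/: /h/ occurs between vowels /i/ and /a/, so it deletes. /h/ occurs between vowels /a/ and /u/, so it deletes. → [keiagakiwmoaufl].
/werrodunave/: the rule's environment is not met; surfaces unchanged as [werrodunave].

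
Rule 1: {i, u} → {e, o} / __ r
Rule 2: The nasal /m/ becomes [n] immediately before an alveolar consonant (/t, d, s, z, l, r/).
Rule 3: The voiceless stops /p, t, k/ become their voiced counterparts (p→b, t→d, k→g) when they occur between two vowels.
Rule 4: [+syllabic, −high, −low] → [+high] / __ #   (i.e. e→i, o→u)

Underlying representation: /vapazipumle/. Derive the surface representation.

vabazibunli

Rule 1 (pre-rhotic lowering): no segment meets the environment; /vapazipumle/ is unchanged.
Rule 2 (nasal place assimilation): /m/ precedes the alveolar consonant /l/, so it assimilates in place to [n]. /vapazipumle/ → vapazipunle.
Rule 3 (intervocalic voicing): /p/ is a voiceless stop between vowels /a/ and /a/, so it voices to [b]. /p/ is a voiceless stop between vowels /i/ and /u/, so it voices to [b]. /vapazipunle/ → vabazibunle.
Rule 4 (final vowel raising): /e/ is a mid vowel in word-final position, so it raises to [i]. /vabazibunle/ → vabazibunli.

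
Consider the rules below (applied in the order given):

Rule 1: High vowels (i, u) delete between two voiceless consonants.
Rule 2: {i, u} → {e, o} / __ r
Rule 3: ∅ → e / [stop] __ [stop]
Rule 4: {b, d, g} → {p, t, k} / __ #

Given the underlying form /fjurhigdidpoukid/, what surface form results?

Rule 1 (high vowel syncope): no segment meets the environment; /fjurhigdidpoukid/ is unchanged.
Rule 2 (pre-rhotic lowering): /u/ is a high vowel immediately before /r/, so it lowers to [o]. /fjurhigdidpoukid/ → fjorhigdidpoukid.
Rule 3 (stop-cluster e-epenthesis): /g/ and /d/ form a stop–stop cluster, so [e] is inserted between them. /d/ and /p/ form a stop–stop cluster, so [e] is inserted between them. /fjorhigdidpoukid/ → fjorhigedidepoukid.
Rule 4 (final devoicing): /d/ is a voiced stop in word-final position, so it devoices to [t]. /fjorhigedidepoukid/ → fjorhigedidepoukit.

fjorhigedidepoukit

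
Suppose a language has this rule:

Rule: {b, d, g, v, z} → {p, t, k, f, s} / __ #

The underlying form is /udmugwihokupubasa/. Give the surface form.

No segment of /udmugwihokupubasa/ meets the structural description of the rule, so the form surfaces unchanged.

udmugwihokupubasa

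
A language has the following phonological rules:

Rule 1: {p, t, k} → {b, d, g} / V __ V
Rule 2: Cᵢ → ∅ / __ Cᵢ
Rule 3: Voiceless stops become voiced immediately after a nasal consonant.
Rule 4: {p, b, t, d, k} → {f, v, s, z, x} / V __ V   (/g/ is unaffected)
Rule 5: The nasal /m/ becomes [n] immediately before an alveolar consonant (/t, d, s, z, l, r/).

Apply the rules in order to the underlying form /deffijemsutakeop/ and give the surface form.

defijensuzageop

Rule 1 (intervocalic voicing): /t/ is a voiceless stop between vowels /u/ and /a/, so it voices to [d]. /k/ is a voiceless stop between vowels /a/ and /e/, so it voices to [g]. /deffijemsutakeop/ → deffijemsudageop.
Rule 2 (degemination): /ff/ is a geminate; the first /f/ deletes. /deffijemsudageop/ → defijemsudageop.
Rule 3 (post-nasal voicing): no segment meets the environment; /defijemsudageop/ is unchanged.
Rule 4 (intervocalic spirantization): /d/ is a stop between vowels /u/ and /a/, so it spirantizes to the fricative [z]. /defijemsudageop/ → defijemsuzageop.
Rule 5 (nasal place assimilation): /m/ precedes the alveolar consonant /s/, so it assimilates in place to [n]. /defijemsuzageop/ → defijensuzageop.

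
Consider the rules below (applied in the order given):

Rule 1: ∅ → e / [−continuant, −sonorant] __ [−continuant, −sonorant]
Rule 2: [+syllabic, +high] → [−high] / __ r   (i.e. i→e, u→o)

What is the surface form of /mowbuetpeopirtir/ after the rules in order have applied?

Rule 1 (stop-cluster e-epenthesis): /t/ and /p/ form a stop–stop cluster, so [e] is inserted between them. /mowbuetpeopirtir/ → mowbuetepeopirtir.
Rule 2 (pre-rhotic lowering): /i/ is a high vowel immediately before /r/, so it lowers to [e]. /i/ is a high vowel immediately before /r/, so it lowers to [e]. /mowbuetepeopirtir/ → mowbuetepeoperter.

mowbuetepeoperter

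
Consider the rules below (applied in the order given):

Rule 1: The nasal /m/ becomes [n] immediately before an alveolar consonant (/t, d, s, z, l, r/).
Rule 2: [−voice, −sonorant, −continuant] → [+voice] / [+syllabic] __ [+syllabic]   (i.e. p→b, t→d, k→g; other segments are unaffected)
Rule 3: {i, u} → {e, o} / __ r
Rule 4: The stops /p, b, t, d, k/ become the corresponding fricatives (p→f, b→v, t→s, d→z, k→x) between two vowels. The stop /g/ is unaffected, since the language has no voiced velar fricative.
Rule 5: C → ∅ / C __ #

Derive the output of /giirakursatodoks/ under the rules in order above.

gieragorsazozok

Rule 1 (nasal place assimilation): no segment meets the environment; /giirakursatodoks/ is unchanged.
Rule 2 (intervocalic voicing): /k/ is a voiceless stop between vowels /a/ and /u/, so it voices to [g]. /t/ is a voiceless stop between vowels /a/ and /o/, so it voices to [d]. /giirakursatodoks/ → giiragursadodoks.
Rule 3 (pre-rhotic lowering): /i/ is a high vowel immediately before /r/, so it lowers to [e]. /u/ is a high vowel immediately before /r/, so it lowers to [o]. /giiragursadodoks/ → gieragorsadodoks.
Rule 4 (intervocalic spirantization): /d/ is a stop between vowels /a/ and /o/, so it spirantizes to the fricative [z]. /d/ is a stop between vowels /o/ and /o/, so it spirantizes to the fricative [z]. /gieragorsadodoks/ → gieragorsazozoks.
Rule 5 (final cluster simplification): /s/ is the second consonant of a word-final cluster /ks/, so it deletes. /gieragorsazozoks/ → gieragorsazozok.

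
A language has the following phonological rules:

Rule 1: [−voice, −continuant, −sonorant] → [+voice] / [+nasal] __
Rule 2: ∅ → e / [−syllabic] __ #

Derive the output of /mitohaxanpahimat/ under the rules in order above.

mitohaxanbahimate

Rule 1 (post-nasal voicing): /p/ is a voiceless stop immediately after the nasal /n/, so it voices to [b]. /mitohaxanpahimat/ → mitohaxanbahimat.
Rule 2 (final e-epenthesis): the form ends in the consonant /t/, so [e] is inserted word-finally. /mitohaxanbahimat/ → mitohaxanbahimate.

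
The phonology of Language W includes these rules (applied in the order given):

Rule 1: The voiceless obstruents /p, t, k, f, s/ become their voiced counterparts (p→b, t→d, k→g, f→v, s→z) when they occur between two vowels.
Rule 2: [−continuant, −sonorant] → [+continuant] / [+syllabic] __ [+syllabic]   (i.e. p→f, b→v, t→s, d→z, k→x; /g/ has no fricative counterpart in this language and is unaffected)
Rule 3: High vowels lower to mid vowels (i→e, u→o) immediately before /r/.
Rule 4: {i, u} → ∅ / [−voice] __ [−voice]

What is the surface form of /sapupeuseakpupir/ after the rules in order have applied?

savuveuzeakpuver

Rule 1 (intervocalic voicing): /p/ is a voiceless obstruent between vowels /a/ and /u/, so it voices to [b]. /p/ is a voiceless obstruent between vowels /u/ and /e/, so it voices to [b]. /s/ is a voiceless obstruent between vowels /u/ and /e/, so it voices to [z]. /p/ is a voiceless obstruent between vowels /u/ and /i/, so it voices to [b]. /sapupeuseakpupir/ → sabubeuzeakpubir.
Rule 2 (intervocalic spirantization): /b/ is a stop between vowels /a/ and /u/, so it spirantizes to the fricative [v]. /b/ is a stop between vowels /u/ and /e/, so it spirantizes to the fricative [v]. /b/ is a stop between vowels /u/ and /i/, so it spirantizes to the fricative [v]. /sabubeuzeakpubir/ → savuveuzeakpuvir.
Rule 3 (pre-rhotic lowering): /i/ is a high vowel immediately before /r/, so it lowers to [e]. /savuveuzeakpuvir/ → savuveuzeakpuver.
Rule 4 (high vowel syncope): no segment meets the environment; /savuveuzeakpuver/ is unchanged.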